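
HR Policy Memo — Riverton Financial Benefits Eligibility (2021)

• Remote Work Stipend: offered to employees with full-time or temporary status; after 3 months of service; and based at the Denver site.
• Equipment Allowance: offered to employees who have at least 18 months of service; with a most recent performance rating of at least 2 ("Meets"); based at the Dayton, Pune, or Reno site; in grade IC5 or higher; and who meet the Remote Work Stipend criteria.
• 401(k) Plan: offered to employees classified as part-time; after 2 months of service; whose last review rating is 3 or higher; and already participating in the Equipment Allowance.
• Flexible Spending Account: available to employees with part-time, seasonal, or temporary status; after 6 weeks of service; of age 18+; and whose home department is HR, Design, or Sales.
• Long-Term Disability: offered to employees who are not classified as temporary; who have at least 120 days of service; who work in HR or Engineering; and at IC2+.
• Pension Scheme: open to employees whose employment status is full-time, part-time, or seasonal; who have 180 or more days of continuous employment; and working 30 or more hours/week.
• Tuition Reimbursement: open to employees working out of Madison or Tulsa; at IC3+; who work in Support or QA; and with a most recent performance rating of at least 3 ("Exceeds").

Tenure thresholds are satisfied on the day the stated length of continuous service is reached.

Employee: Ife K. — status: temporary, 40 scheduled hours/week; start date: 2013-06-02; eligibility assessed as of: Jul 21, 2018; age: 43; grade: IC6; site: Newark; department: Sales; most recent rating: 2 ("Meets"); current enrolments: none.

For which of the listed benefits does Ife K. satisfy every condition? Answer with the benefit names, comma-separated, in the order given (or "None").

Flexible Spending Account

Service from 2013-06-02 to Jul 21, 2018: 1875 days.
Remote Work Stipend — status temporary ✓; service 1875 days ≥ 3 months (≈90 days) ✓; site Newark ✗ (not Denver) → not eligible.
Equipment Allowance — service 1875 days ≥ 18 months (≈540 days) ✓; rating 2 ≥ 2 ✓; site Newark ✗ (not Dayton, Pune, or Reno) → not eligible.
401(k) Plan — status temporary ✗ (requires part-time) → not eligible.
Flexible Spending Account — status temporary ✓; service 1875 days ≥ 6 weeks (≈42 days) ✓; age 43 ≥ 18 ✓; dept Sales ✓ → eligible.
Long-Term Disability — status temporary ✗ (excluded) → not eligible.
Pension Scheme — status temporary ✗ (requires full-time, part-time, or seasonal) → not eligible.
Tuition Reimbursement — site Newark ✗ (not Madison or Tulsa) → not eligible.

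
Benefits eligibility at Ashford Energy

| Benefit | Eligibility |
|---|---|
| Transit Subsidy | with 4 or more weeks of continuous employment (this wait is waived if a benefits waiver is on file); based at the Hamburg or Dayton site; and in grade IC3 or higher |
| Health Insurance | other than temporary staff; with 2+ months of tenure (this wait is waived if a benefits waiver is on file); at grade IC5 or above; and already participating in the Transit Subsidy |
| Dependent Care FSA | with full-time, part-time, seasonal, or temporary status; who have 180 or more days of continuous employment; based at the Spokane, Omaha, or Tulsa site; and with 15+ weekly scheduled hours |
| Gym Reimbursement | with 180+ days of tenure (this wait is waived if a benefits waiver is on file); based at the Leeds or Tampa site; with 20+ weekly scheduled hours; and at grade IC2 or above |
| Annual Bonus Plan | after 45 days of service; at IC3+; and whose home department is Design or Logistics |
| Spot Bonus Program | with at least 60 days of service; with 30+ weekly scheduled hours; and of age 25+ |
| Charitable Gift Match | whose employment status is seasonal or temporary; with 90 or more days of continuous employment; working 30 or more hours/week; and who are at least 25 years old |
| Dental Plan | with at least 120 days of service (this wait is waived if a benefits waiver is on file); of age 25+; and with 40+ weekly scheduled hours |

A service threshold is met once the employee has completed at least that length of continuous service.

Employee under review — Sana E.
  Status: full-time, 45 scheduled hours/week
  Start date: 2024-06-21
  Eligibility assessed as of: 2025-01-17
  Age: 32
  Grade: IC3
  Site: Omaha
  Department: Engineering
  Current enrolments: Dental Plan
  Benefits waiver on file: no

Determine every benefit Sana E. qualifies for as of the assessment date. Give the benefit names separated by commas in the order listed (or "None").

Service from 2024-06-21 to 2025-01-17: 210 days.
Transit Subsidy — no waiver, service 210 days ≥ 4 weeks (≈28 days) ✓; site Omaha ✗ (not Hamburg or Dayton) → not eligible.
Health Insurance — status full-time ✓ (not excluded); no waiver, service 210 days ≥ 2 months (≈60 days) ✓; grade IC3 < IC5 ✗ → not eligible.
Dependent Care FSA — status full-time ✓; service 210 days ≥ 180 days ✓; site Omaha ✓; 45 hrs/wk ≥ 15 ✓ → eligible.
Gym Reimbursement — no waiver, service 210 days ≥ 180 days ✓; site Omaha ✗ (not Leeds or Tampa) → not eligible.
Annual Bonus Plan — service 210 days ≥ 45 days ✓; grade IC3 ≥ IC3 ✓; dept Engineering ✗ → not eligible.
Spot Bonus Program — service 210 days ≥ 60 days ✓; 45 hrs/wk ≥ 30 ✓; age 32 ≥ 25 ✓ → eligible.
Charitable Gift Match — status full-time ✗ (requires seasonal or temporary) → not eligible.
Dental Plan — no waiver, service 210 days ≥ 120 days ✓; age 32 ≥ 25 ✓; 45 hrs/wk ≥ 40 ✓ → eligible.

Dependent Care FSA, Spot Bonus Program, Dental Plan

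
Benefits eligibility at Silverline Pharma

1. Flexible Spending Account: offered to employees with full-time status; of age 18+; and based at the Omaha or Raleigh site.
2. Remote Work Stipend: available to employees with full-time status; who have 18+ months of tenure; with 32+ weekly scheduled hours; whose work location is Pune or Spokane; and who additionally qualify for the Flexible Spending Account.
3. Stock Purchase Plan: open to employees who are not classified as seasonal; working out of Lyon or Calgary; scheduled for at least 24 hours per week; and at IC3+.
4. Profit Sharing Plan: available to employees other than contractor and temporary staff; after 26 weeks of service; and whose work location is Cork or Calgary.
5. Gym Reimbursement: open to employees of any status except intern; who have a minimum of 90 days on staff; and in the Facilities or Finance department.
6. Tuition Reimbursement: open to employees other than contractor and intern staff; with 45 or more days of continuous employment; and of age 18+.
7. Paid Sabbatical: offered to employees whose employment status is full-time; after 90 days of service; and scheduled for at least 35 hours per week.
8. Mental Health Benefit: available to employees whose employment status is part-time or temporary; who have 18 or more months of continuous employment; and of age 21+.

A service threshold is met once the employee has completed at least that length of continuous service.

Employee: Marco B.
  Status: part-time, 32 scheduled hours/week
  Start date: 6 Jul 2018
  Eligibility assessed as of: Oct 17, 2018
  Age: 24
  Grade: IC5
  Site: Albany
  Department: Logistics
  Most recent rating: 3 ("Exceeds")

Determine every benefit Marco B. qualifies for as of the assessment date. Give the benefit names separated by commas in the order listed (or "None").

Tuition Reimbursement

Service from 6 Jul 2018 to Oct 17, 2018: 103 days.
Flexible Spending Account — status part-time ✗ (requires full-time) → not eligible.
Remote Work Stipend — status part-time ✗ (requires full-time) → not eligible.
Stock Purchase Plan — status part-time ✓ (not excluded); site Albany ✗ (not Lyon or Calgary) → not eligible.
Profit Sharing Plan — status part-time ✓ (not excluded); service 103 days < 26 weeks (≈182 days) ✗ → not eligible.
Gym Reimbursement — status part-time ✓ (not excluded); service 103 days ≥ 90 days ✓; dept Logistics ✗ → not eligible.
Tuition Reimbursement — status part-time ✓ (not excluded); service 103 days ≥ 45 days ✓; age 24 ≥ 18 ✓ → eligible.
Paid Sabbatical — status part-time ✗ (requires full-time) → not eligible.
Mental Health Benefit — status part-time ✓; service 103 days < 18 months (≈540 days) ✗ → not eligible.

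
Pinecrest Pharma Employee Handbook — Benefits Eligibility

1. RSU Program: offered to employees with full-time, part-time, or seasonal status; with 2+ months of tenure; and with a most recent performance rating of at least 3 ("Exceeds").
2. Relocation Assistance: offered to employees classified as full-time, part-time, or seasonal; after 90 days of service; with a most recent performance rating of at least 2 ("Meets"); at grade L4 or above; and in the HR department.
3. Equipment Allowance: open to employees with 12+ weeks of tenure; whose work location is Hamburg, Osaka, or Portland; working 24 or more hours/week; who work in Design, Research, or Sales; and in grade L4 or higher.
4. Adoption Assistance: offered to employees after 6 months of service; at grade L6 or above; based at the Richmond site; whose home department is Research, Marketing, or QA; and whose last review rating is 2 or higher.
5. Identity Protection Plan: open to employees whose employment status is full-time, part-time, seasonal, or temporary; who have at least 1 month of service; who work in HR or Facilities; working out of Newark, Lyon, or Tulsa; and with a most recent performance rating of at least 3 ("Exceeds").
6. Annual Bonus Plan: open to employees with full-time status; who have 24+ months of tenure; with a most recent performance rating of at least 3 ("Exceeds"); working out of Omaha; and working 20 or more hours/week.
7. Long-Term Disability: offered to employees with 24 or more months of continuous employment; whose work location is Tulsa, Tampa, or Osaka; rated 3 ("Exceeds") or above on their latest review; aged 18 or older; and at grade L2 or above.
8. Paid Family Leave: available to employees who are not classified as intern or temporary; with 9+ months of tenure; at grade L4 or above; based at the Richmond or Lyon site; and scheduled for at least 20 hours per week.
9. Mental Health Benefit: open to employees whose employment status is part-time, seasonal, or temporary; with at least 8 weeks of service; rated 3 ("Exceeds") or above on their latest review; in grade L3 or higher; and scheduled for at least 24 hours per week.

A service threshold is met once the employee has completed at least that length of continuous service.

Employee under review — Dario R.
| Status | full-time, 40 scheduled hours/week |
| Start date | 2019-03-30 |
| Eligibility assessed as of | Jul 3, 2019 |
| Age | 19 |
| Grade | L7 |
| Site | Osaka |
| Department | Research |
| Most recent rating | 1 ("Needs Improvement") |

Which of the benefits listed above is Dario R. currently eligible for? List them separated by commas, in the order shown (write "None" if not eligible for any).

Equipment Allowance

Service from 2019-03-30 to Jul 3, 2019: 95 days.
RSU Program — status full-time ✓; service 95 days ≥ 2 months (≈60 days) ✓; rating 1 < 3 ✗ → not eligible.
Relocation Assistance — status full-time ✓; service 95 days ≥ 90 days ✓; rating 1 < 2 ✗ → not eligible.
Equipment Allowance — service 95 days ≥ 12 weeks (≈84 days) ✓; site Osaka ✓; 40 hrs/wk ≥ 24 ✓; dept Research ✓; grade L7 ≥ L4 ✓ → eligible.
Adoption Assistance — service 95 days < 6 months (≈180 days) ✗ → not eligible.
Identity Protection Plan — status full-time ✓; service 95 days ≥ 1 month (≈30 days) ✓; dept Research ✗ → not eligible.
Annual Bonus Plan — status full-time ✓; service 95 days < 24 months (≈720 days) ✗ → not eligible.
Long-Term Disability — service 95 days < 24 months (≈720 days) ✗ → not eligible.
Paid Family Leave — status full-time ✓ (not excluded); service 95 days < 9 months (≈270 days) ✗ → not eligible.
Mental Health Benefit — status full-time ✗ (requires part-time, seasonal, or temporary) → not eligible.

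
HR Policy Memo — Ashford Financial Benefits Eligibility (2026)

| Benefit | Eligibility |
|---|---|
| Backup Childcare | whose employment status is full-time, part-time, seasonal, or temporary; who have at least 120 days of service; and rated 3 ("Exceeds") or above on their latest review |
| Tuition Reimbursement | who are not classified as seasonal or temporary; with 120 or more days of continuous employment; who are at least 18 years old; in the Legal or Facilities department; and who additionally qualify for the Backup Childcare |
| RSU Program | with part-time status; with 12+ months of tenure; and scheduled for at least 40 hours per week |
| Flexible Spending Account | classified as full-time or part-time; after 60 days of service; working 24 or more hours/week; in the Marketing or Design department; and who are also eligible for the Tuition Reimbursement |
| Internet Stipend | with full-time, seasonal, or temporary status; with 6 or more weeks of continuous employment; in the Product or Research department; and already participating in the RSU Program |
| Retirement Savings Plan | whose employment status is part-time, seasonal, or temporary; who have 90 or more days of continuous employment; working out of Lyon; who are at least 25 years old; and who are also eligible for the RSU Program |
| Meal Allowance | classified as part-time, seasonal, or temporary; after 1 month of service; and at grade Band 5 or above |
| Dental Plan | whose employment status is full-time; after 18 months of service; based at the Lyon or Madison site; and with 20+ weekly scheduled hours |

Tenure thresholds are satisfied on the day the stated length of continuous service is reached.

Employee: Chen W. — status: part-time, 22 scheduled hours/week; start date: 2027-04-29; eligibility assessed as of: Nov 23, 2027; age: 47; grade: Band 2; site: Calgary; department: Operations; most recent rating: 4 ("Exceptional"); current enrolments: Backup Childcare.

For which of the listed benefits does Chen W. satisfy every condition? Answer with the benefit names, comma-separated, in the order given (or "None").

Service from 2027-04-29 to Nov 23, 2027: 208 days.
Backup Childcare — status part-time ✓; service 208 days ≥ 120 days ✓; rating 4 ≥ 3 ✓ → eligible.
Tuition Reimbursement — status part-time ✓ (not excluded); service 208 days ≥ 120 days ✓; age 47 ≥ 18 ✓; dept Operations ✗ → not eligible.
RSU Program — status part-time ✓; service 208 days < 12 months (≈360 days) ✗ → not eligible.
Flexible Spending Account — status part-time ✓; service 208 days ≥ 60 days ✓; 22 hrs/wk < 24 ✗ → not eligible.
Internet Stipend — status part-time ✗ (requires full-time, seasonal, or temporary) → not eligible.
Retirement Savings Plan — status part-time ✓; service 208 days ≥ 90 days ✓; site Calgary ✗ (not Lyon) → not eligible.
Meal Allowance — status part-time ✓; service 208 days ≥ 1 month (≈30 days) ✓; grade Band 2 < Band 5 ✗ → not eligible.
Dental Plan — status part-time ✗ (requires full-time) → not eligible.

Backup Childcare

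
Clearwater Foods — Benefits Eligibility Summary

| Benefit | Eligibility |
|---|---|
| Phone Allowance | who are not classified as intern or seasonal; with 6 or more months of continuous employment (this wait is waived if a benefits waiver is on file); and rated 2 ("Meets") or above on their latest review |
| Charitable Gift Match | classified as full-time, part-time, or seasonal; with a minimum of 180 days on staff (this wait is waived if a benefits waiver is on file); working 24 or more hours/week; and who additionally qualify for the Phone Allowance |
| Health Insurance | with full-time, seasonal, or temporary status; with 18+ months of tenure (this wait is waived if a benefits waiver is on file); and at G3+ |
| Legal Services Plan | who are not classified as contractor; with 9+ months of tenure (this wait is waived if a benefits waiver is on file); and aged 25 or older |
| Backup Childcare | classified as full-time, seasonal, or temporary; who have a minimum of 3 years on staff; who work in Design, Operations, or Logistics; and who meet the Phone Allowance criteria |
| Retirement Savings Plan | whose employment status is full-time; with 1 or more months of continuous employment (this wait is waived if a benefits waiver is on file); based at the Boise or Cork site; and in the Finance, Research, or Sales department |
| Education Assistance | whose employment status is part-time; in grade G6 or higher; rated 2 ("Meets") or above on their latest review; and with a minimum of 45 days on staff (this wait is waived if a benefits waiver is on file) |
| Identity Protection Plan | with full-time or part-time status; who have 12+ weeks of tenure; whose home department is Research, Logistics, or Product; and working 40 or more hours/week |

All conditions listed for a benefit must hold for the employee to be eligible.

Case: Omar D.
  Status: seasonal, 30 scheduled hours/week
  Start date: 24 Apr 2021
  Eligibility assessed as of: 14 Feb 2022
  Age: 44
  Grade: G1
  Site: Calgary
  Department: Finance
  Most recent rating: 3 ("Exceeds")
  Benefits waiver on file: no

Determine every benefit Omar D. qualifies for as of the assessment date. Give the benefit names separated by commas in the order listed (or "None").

Legal Services Plan

Service from 24 Apr 2021 to 14 Feb 2022: 296 days.
Phone Allowance — status seasonal ✗ (excluded) → not eligible.
Charitable Gift Match — status seasonal ✓; no waiver, service 296 days ≥ 180 days ✓; 30 hrs/wk ≥ 24 ✓; not eligible for Phone Allowance ✗ → not eligible.
Health Insurance — status seasonal ✓; no waiver, service 296 days < 18 months (≈540 days) ✗ → not eligible.
Legal Services Plan — status seasonal ✓ (not excluded); no waiver, service 296 days ≥ 9 months (≈270 days) ✓; age 44 ≥ 25 ✓ → eligible.
Backup Childcare — status seasonal ✓; service 296 days < 3 years (≈1095 days) ✗ → not eligible.
Retirement Savings Plan — status seasonal ✗ (requires full-time) → not eligible.
Education Assistance — status seasonal ✗ (requires part-time) → not eligible.
Identity Protection Plan — status seasonal ✗ (requires full-time or part-time) → not eligible.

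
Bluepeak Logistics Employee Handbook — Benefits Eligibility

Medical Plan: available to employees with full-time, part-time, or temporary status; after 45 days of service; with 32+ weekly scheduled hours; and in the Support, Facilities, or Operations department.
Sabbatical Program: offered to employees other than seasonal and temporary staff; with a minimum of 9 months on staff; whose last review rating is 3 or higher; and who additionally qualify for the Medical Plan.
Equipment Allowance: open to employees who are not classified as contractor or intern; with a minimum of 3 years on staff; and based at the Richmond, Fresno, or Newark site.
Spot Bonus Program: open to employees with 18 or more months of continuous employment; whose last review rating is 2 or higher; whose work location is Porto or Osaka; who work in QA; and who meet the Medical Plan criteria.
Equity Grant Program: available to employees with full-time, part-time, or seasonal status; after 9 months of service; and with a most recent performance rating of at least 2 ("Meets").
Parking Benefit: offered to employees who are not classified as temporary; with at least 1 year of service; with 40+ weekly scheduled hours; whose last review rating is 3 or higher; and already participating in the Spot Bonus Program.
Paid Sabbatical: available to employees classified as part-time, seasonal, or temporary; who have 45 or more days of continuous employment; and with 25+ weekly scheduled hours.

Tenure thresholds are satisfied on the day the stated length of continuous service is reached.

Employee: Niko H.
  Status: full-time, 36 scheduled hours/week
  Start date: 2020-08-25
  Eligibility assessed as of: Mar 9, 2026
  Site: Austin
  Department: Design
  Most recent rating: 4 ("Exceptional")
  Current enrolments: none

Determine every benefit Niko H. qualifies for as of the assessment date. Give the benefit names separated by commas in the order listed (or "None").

Equity Grant Program

Service from 2020-08-25 to Mar 9, 2026: 2022 days.
Medical Plan — status full-time ✓; service 2022 days ≥ 45 days ✓; 36 hrs/wk ≥ 32 ✓; dept Design ✗ → not eligible.
Sabbatical Program — status full-time ✓ (not excluded); service 2022 days ≥ 9 months (≈270 days) ✓; rating 4 ≥ 3 ✓; not eligible for Medical Plan ✗ → not eligible.
Equipment Allowance — status full-time ✓ (not excluded); service 2022 days ≥ 3 years (≈1095 days) ✓; site Austin ✗ (not Richmond, Fresno, or Newark) → not eligible.
Spot Bonus Program — service 2022 days ≥ 18 months (≈540 days) ✓; rating 4 ≥ 2 ✓; site Austin ✗ (not Porto or Osaka) → not eligible.
Equity Grant Program — status full-time ✓; service 2022 days ≥ 9 months (≈270 days) ✓; rating 4 ≥ 2 ✓ → eligible.
Parking Benefit — status full-time ✓ (not excluded); service 2022 days ≥ 1 year (≈365 days) ✓; 36 hrs/wk < 40 ✗ → not eligible.
Paid Sabbatical — status full-time ✗ (requires part-time, seasonal, or temporary) → not eligible.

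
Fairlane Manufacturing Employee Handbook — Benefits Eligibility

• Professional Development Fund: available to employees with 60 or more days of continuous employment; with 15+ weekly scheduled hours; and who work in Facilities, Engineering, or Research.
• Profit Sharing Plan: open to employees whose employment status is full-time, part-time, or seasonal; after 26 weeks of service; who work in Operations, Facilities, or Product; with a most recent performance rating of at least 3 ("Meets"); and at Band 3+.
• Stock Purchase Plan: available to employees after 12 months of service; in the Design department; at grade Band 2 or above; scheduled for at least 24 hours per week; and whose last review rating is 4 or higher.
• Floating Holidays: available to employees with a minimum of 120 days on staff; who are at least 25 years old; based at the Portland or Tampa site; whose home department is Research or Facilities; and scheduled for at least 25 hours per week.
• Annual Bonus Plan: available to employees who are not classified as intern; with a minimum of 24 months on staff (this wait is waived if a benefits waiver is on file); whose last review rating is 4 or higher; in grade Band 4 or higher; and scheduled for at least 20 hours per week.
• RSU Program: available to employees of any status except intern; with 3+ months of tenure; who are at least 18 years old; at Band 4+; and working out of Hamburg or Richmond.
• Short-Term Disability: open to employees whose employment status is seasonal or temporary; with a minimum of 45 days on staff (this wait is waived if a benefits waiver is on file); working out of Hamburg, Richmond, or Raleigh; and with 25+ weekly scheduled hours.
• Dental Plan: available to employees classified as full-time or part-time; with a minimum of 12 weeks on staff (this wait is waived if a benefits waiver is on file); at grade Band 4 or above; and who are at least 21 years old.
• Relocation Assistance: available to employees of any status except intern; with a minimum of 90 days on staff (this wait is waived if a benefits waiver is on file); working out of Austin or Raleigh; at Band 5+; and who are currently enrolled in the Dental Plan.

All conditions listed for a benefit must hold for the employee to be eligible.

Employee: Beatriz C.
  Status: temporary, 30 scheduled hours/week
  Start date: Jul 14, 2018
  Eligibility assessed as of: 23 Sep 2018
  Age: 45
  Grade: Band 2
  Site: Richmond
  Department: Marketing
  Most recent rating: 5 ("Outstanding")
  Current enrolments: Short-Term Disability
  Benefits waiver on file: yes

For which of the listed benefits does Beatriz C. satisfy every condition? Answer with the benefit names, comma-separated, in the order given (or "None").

Service from Jul 14, 2018 to 23 Sep 2018: 71 days.
Professional Development Fund — service 71 days ≥ 60 days ✓; 30 hrs/wk ≥ 15 ✓; dept Marketing ✗ → not eligible.
Profit Sharing Plan — status temporary ✗ (requires full-time, part-time, or seasonal) → not eligible.
Stock Purchase Plan — service 71 days < 12 months (≈360 days) ✗ → not eligible.
Floating Holidays — service 71 days < 120 days ✗ → not eligible.
Annual Bonus Plan — status temporary ✓ (not excluded); benefits waiver on file ✓; rating 5 ≥ 4 ✓; grade Band 2 < Band 4 ✗ → not eligible.
RSU Program — status temporary ✓ (not excluded); service 71 days < 3 months (≈90 days) ✗ → not eligible.
Short-Term Disability — status temporary ✓; benefits waiver on file ✓; site Richmond ✓; 30 hrs/wk ≥ 25 ✓ → eligible.
Dental Plan — status temporary ✗ (requires full-time or part-time) → not eligible.
Relocation Assistance — status temporary ✓ (not excluded); benefits waiver on file ✓; site Richmond ✗ (not Austin or Raleigh) → not eligible.

Short-Term Disability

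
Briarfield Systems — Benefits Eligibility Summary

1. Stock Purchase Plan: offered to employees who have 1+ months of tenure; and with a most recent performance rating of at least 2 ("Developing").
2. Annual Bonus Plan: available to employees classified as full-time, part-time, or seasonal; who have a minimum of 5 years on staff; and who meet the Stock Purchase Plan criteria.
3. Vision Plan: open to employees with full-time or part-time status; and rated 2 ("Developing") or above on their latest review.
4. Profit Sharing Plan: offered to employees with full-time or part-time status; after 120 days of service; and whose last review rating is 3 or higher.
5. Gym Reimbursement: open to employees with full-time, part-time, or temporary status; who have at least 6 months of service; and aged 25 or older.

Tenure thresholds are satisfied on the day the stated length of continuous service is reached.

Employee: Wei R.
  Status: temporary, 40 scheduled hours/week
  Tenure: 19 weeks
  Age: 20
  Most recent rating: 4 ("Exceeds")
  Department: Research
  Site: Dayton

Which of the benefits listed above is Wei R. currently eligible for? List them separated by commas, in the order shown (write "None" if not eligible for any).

Stock Purchase Plan — service 19 weeks ≥ 1 month (≈30 days) ✓; rating 4 ≥ 2 ✓ → eligible.
Annual Bonus Plan — status temporary ✗ (requires full-time, part-time, or seasonal) → not eligible.
Vision Plan — status temporary ✗ (requires full-time or part-time) → not eligible.
Profit Sharing Plan — status temporary ✗ (requires full-time or part-time) → not eligible.
Gym Reimbursement — status temporary ✓; service 19 weeks < 6 months (≈180 days) ✗ → not eligible.

Stock Purchase Plan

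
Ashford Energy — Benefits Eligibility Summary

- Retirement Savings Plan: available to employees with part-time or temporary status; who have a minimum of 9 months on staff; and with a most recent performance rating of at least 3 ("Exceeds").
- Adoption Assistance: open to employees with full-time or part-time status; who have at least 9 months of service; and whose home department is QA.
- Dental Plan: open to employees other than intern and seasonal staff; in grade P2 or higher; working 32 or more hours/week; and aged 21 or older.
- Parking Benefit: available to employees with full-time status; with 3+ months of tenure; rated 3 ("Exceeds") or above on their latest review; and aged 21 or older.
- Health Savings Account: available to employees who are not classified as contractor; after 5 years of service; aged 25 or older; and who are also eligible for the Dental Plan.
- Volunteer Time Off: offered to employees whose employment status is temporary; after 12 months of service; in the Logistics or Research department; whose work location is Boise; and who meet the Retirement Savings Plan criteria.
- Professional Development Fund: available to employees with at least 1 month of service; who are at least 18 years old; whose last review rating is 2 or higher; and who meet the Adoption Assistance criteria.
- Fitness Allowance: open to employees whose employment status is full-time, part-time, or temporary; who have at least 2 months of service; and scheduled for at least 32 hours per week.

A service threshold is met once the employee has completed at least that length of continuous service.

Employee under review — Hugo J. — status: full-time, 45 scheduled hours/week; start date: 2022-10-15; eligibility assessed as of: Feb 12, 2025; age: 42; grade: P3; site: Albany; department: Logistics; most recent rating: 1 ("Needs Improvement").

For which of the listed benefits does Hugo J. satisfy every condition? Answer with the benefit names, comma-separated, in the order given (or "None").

Service from 2022-10-15 to Feb 12, 2025: 851 days.
Retirement Savings Plan — status full-time ✗ (requires part-time or temporary) → not eligible.
Adoption Assistance — status full-time ✓; service 851 days ≥ 9 months (≈270 days) ✓; dept Logistics ✗ → not eligible.
Dental Plan — status full-time ✓ (not excluded); grade P3 ≥ P2 ✓; 45 hrs/wk ≥ 32 ✓; age 42 ≥ 21 ✓ → eligible.
Parking Benefit — status full-time ✓; service 851 days ≥ 3 months (≈90 days) ✓; rating 1 < 3 ✗ → not eligible.
Health Savings Account — status full-time ✓ (not excluded); service 851 days < 5 years (≈1825 days) ✗ → not eligible.
Volunteer Time Off — status full-time ✗ (requires temporary) → not eligible.
Professional Development Fund — service 851 days ≥ 1 month (≈30 days) ✓; age 42 ≥ 18 ✓; rating 1 < 2 ✗ → not eligible.
Fitness Allowance — status full-time ✓; service 851 days ≥ 2 months (≈60 days) ✓; 45 hrs/wk ≥ 32 ✓ → eligible.

Dental Plan, Fitness Allowance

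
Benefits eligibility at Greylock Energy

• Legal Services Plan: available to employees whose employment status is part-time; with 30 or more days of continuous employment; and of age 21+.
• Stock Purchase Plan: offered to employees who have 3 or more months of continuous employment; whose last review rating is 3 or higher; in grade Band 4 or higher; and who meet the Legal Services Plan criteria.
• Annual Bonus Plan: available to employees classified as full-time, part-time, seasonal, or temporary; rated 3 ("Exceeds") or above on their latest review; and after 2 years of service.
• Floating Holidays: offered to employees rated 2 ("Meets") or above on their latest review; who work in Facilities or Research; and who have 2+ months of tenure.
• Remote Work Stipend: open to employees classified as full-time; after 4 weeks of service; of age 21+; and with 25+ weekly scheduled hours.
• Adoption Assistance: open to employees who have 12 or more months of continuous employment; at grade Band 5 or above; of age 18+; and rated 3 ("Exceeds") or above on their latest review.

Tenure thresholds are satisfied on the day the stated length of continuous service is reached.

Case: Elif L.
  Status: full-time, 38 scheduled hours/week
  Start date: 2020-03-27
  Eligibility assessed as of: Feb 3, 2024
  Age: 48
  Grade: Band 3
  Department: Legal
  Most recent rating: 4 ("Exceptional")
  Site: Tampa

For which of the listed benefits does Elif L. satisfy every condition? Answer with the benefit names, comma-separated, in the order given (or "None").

Service from 2020-03-27 to Feb 3, 2024: 1408 days.
Legal Services Plan — status full-time ✗ (requires part-time) → not eligible.
Stock Purchase Plan — service 1408 days ≥ 3 months (≈90 days) ✓; rating 4 ≥ 3 ✓; grade Band 3 < Band 4 ✗ → not eligible.
Annual Bonus Plan — status full-time ✓; rating 4 ≥ 3 ✓; service 1408 days ≥ 2 years (≈730 days) ✓ → eligible.
Floating Holidays — rating 4 ≥ 2 ✓; dept Legal ✗ → not eligible.
Remote Work Stipend — status full-time ✓; service 1408 days ≥ 4 weeks (≈28 days) ✓; age 48 ≥ 21 ✓; 38 hrs/wk ≥ 25 ✓ → eligible.
Adoption Assistance — service 1408 days ≥ 12 months (≈360 days) ✓; grade Band 3 < Band 5 ✗ → not eligible.

Annual Bonus Plan, Remote Work Stipend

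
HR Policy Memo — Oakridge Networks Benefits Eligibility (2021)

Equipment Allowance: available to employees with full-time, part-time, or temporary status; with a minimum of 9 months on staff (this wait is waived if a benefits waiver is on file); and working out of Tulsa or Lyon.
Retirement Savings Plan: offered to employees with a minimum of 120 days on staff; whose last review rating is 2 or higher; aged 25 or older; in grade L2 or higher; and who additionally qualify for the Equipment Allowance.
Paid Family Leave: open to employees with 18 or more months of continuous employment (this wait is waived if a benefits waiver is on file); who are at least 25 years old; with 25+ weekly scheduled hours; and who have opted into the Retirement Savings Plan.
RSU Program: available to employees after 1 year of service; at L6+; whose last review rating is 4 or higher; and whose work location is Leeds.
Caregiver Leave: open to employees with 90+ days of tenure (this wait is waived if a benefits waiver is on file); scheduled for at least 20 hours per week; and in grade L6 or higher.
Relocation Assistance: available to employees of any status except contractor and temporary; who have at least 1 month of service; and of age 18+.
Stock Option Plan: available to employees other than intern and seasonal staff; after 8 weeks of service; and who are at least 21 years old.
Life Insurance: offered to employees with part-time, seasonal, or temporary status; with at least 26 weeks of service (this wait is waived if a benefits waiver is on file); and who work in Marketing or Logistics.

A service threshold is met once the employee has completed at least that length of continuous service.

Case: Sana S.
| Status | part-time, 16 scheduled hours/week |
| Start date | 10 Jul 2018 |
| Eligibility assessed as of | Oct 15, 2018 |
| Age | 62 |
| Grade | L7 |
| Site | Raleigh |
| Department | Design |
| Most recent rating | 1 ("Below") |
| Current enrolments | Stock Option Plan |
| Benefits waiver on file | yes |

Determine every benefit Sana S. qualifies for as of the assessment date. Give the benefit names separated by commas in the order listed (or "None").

Relocation Assistance, Stock Option Plan

Service from 10 Jul 2018 to Oct 15, 2018: 97 days.
Equipment Allowance — status part-time ✓; benefits waiver on file ✓; site Raleigh ✗ (not Tulsa or Lyon) → not eligible.
Retirement Savings Plan — service 97 days < 120 days ✗ → not eligible.
Paid Family Leave — benefits waiver on file ✓; age 62 ≥ 25 ✓; 16 hrs/wk < 25 ✗ → not eligible.
RSU Program — service 97 days < 1 year (≈365 days) ✗ → not eligible.
Caregiver Leave — benefits waiver on file ✓; 16 hrs/wk < 20 ✗ → not eligible.
Relocation Assistance — status part-time ✓ (not excluded); service 97 days ≥ 1 month (≈30 days) ✓; age 62 ≥ 18 ✓ → eligible.
Stock Option Plan — status part-time ✓ (not excluded); service 97 days ≥ 8 weeks (≈56 days) ✓; age 62 ≥ 21 ✓ → eligible.
Life Insurance — status part-time ✓; benefits waiver on file ✓; dept Design ✗ → not eligible.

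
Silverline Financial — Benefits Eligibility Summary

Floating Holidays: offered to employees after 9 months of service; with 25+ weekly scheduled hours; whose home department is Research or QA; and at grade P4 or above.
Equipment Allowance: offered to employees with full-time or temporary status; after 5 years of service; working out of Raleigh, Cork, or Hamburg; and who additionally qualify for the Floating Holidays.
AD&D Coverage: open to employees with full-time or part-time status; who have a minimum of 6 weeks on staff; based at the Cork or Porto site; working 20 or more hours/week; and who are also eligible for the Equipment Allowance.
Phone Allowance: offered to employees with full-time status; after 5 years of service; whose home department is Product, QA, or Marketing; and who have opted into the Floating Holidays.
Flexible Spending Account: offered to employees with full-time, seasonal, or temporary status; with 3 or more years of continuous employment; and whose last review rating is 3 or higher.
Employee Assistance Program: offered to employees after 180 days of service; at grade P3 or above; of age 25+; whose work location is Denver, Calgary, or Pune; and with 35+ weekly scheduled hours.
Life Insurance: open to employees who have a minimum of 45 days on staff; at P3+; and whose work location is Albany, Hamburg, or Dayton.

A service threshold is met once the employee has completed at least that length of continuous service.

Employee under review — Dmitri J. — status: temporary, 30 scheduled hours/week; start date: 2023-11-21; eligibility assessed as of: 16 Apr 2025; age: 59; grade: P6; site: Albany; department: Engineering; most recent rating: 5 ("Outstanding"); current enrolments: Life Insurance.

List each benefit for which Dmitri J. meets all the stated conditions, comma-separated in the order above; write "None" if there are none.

Life Insurance

Service from 2023-11-21 to 16 Apr 2025: 512 days.
Floating Holidays — service 512 days ≥ 9 months (≈270 days) ✓; 30 hrs/wk ≥ 25 ✓; dept Engineering ✗ → not eligible.
Equipment Allowance — status temporary ✓; service 512 days < 5 years (≈1825 days) ✗ → not eligible.
AD&D Coverage — status temporary ✗ (requires full-time or part-time) → not eligible.
Phone Allowance — status temporary ✗ (requires full-time) → not eligible.
Flexible Spending Account — status temporary ✓; service 512 days < 3 years (≈1095 days) ✗ → not eligible.
Employee Assistance Program — service 512 days ≥ 180 days ✓; grade P6 ≥ P3 ✓; age 59 ≥ 25 ✓; site Albany ✗ (not Denver, Calgary, or Pune) → not eligible.
Life Insurance — service 512 days ≥ 45 days ✓; grade P6 ≥ P3 ✓; site Albany ✓ → eligible.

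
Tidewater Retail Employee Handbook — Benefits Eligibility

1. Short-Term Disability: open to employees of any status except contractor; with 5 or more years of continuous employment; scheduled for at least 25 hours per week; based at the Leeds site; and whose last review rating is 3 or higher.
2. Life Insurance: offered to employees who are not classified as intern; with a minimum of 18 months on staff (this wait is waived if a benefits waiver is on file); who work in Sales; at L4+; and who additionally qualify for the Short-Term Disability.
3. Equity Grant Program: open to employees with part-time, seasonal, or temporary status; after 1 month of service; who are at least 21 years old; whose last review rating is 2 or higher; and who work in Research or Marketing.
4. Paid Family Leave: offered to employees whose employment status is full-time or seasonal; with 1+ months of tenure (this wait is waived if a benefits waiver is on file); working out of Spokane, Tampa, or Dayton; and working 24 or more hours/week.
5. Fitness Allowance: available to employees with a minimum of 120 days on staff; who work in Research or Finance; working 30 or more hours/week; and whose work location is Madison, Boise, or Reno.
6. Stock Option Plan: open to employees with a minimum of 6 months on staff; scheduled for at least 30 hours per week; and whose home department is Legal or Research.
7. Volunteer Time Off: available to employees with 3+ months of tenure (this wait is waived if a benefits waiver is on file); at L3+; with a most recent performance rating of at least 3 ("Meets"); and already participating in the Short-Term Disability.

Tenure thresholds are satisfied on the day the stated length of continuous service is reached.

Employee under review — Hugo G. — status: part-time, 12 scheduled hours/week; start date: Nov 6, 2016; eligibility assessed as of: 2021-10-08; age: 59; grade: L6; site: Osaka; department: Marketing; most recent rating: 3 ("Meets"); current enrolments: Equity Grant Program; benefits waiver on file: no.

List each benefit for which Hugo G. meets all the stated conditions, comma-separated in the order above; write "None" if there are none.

Equity Grant Program

Service from Nov 6, 2016 to 2021-10-08: 1797 days.
Short-Term Disability — status part-time ✓ (not excluded); service 1797 days < 5 years (≈1825 days) ✗ → not eligible.
Life Insurance — status part-time ✓ (not excluded); no waiver, service 1797 days ≥ 18 months (≈540 days) ✓; dept Marketing ✗ → not eligible.
Equity Grant Program — status part-time ✓; service 1797 days ≥ 1 month (≈30 days) ✓; age 59 ≥ 21 ✓; rating 3 ≥ 2 ✓; dept Marketing ✓ → eligible.
Paid Family Leave — status part-time ✗ (requires full-time or seasonal) → not eligible.
Fitness Allowance — service 1797 days ≥ 120 days ✓; dept Marketing ✗ → not eligible.
Stock Option Plan — service 1797 days ≥ 6 months (≈180 days) ✓; 12 hrs/wk < 30 ✗ → not eligible.
Volunteer Time Off — no waiver, service 1797 days ≥ 3 months (≈90 days) ✓; grade L6 ≥ L3 ✓; rating 3 ≥ 3 ✓; not enrolled in Short-Term Disability ✗ → not eligible.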